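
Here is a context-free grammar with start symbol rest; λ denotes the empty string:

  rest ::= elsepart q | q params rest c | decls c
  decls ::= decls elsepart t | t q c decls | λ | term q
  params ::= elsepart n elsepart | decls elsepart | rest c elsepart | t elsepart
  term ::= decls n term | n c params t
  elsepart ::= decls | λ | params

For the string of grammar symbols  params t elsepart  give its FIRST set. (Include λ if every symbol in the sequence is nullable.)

Add FIRST(params)\{λ} = { c, n, q, t }; params is nullable, continue.
t is a terminal; add {t} and stop.

{ c, n, q, t }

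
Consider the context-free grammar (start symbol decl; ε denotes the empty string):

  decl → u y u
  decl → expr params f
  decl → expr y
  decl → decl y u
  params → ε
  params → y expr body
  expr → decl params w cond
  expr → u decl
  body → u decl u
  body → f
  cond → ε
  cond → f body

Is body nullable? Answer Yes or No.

Nullable nonterminals: cond, params.
No production of body has an RHS whose symbols are all nullable, so body is not nullable.

No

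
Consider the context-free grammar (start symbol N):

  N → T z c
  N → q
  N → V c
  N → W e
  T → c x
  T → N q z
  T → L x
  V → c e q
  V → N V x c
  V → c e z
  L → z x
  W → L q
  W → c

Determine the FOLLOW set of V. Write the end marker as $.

{ c, x }

In N → V c: add FIRST(c) = { c }.
In V → N V x c: add FIRST(x c) = { x }.
Union: FOLLOW(V) = { c, x }.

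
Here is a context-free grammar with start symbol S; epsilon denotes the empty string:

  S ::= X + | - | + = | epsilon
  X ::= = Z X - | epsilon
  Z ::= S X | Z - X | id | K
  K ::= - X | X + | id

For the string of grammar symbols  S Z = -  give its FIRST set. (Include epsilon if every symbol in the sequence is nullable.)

{ +, -, =, id }

Add FIRST(S)\{epsilon} = { +, -, = }; S is nullable, continue.
Add FIRST(Z)\{epsilon} = { +, -, =, id }; Z is nullable, continue.
= is a terminal; add {=} and stop.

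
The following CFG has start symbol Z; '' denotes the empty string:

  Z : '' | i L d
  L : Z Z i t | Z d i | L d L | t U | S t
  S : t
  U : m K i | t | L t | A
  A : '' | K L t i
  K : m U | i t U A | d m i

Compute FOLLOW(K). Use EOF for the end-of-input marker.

In U : m K i: add FIRST(i) = { i }.
In A : K L t i: add FIRST(L t i) = { d, i, t }.
Union: FOLLOW(K) = { d, i, t }.

{ d, i, t }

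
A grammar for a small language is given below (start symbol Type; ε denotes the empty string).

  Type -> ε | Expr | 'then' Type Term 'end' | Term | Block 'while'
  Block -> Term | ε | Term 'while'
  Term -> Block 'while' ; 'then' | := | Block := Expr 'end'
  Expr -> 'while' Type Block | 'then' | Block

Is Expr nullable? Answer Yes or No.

Expr -> Block and each of Block is nullable, so Expr ⇒* ε.

Yes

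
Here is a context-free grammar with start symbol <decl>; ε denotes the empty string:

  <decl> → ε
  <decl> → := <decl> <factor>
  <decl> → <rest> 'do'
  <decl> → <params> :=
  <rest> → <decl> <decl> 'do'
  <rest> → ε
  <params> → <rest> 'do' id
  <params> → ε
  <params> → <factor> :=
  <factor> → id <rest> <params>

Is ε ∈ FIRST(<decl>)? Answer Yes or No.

<decl> has an ε-production, so <decl> ⇒ ε.

Yes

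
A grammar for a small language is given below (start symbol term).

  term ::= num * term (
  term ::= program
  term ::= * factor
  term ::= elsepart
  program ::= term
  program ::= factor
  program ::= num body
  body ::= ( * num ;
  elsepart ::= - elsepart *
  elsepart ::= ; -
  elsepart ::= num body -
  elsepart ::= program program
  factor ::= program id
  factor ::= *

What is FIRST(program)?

From program ::= term: add FIRST(term) = { *, -, ;, num }.
From program ::= factor: add FIRST(factor) = { *, -, ;, num }.
program ::= num body contributes {num}.
Union: FIRST(program) = { *, -, ;, num }.

{ *, -, ;, num }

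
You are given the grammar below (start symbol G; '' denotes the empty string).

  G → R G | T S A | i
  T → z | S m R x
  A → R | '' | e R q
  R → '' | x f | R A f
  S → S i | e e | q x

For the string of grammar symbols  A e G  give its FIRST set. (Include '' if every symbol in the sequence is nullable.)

{ e, f, x }

Add FIRST(A)\{''} = { e, f, x }; A is nullable, continue.
e is a terminal; add {e} and stop.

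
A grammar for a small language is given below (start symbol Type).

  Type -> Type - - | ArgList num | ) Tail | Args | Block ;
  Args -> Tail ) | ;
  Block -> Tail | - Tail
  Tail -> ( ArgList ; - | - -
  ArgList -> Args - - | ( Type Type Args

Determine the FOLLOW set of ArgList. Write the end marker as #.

{ ;, num }

In Type -> ArgList num: add FIRST(num) = { num }.
In Tail -> ( ArgList ; -: add FIRST(; -) = { ; }.
Union: FOLLOW(ArgList) = { ;, num }.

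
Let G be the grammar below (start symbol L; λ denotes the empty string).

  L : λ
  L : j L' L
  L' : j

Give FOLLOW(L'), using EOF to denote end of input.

In L : j L' L: add FIRST(L)\{λ} = { j }.
  Since L is nullable, also add FOLLOW(L) = { EOF }.
Union: FOLLOW(L') = { EOF, j }.

{ EOF, j }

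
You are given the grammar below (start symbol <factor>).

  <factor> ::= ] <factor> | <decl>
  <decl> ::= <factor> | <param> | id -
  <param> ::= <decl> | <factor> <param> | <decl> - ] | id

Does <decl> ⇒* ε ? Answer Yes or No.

No nonterminal in this grammar is nullable.
No production of <decl> has an RHS whose symbols are all nullable, so <decl> is not nullable.

No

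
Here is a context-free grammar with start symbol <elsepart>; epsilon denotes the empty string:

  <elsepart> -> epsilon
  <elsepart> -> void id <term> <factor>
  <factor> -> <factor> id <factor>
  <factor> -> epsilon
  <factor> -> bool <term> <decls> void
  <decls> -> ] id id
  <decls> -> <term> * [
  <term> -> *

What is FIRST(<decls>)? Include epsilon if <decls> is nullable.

<decls> -> ] id id contributes {]}.
From <decls> -> <term> * [: add FIRST(<term>) = { * }.
Union: FIRST(<decls>) = { *, ] }.

{ *, ] }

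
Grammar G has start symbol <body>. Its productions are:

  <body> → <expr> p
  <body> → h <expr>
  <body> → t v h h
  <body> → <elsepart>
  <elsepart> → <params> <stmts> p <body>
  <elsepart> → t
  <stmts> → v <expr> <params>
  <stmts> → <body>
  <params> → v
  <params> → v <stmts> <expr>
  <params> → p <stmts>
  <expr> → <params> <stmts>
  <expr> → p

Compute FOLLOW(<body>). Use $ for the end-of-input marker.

<body> is the start symbol, so $ ∈ FOLLOW(<body>).
In <elsepart> → <params> <stmts> p <body>: <body> is at the end, add FOLLOW(<elsepart>) = { $, h, p, t, v }.
In <stmts> → <body>: <body> is at the end, add FOLLOW(<stmts>) = { $, h, p, t, v }.
Union: FOLLOW(<body>) = { $, h, p, t, v }.

{ $, h, p, t, v }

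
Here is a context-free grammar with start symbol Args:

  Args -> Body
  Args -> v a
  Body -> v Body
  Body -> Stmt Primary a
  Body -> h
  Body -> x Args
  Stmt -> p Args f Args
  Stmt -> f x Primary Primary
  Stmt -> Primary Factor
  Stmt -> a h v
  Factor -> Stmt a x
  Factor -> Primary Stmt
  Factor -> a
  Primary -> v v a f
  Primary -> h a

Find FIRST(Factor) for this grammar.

{ a, f, h, p, v }

From Factor -> Stmt a x: add FIRST(Stmt) = { a, f, h, p, v }.
From Factor -> Primary Stmt: add FIRST(Primary) = { h, v }.
Factor -> a contributes {a}.
Union: FIRST(Factor) = { a, f, h, p, v }.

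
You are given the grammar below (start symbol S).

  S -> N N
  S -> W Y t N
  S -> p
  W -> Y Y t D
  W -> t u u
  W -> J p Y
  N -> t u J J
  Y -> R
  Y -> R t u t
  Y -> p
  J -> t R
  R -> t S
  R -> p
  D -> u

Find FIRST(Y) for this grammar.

{ p, t }

From Y -> R: add FIRST(R) = { p, t }.
From Y -> R t u t: add FIRST(R) = { p, t }.
Y -> p contributes {p}.
Union: FIRST(Y) = { p, t }.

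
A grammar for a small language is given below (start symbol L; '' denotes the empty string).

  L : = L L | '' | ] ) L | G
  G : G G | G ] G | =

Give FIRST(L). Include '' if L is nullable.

{ =, ], '' }

L : = L L contributes {=}.
L : '' contributes ''.
L : ] ) L contributes {]}.
From L : G: add FIRST(G) = { = }.
Union: FIRST(L) = { =, ], '' }.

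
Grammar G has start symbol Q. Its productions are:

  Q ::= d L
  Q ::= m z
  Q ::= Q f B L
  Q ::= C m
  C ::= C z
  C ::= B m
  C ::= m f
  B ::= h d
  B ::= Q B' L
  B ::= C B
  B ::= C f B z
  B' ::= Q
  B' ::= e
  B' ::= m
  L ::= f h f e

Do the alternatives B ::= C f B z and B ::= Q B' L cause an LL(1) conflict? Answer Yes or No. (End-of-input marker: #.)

Yes

FIRST(C f B z) = { d, h, m } and FIRST(Q B' L) = { d, h, m }.
Both contain d, so the two alternatives are not disjoint — LL(1) conflict.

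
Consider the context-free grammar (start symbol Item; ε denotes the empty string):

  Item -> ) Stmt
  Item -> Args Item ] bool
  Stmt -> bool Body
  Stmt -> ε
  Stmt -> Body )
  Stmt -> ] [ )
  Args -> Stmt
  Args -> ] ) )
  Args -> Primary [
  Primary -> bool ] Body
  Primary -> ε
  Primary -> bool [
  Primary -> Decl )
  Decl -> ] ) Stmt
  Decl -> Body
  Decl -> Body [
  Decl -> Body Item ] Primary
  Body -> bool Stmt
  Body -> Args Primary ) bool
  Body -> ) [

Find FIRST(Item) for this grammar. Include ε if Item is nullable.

Item -> ) Stmt contributes {)}.
From Item -> Args Item ] bool: Args nullable, take FIRST(Args) ∪ FIRST(Item) = { ), [, ], bool }.
Union: FIRST(Item) = { ), [, ], bool }.

{ ), [, ], bool }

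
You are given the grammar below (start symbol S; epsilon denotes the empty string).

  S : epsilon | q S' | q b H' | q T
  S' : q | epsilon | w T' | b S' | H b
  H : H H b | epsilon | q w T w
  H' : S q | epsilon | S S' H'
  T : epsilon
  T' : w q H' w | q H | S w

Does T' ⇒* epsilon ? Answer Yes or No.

Nullable nonterminals: H, H', S, S', T.
No production of T' has an RHS whose symbols are all nullable, so T' is not nullable.

No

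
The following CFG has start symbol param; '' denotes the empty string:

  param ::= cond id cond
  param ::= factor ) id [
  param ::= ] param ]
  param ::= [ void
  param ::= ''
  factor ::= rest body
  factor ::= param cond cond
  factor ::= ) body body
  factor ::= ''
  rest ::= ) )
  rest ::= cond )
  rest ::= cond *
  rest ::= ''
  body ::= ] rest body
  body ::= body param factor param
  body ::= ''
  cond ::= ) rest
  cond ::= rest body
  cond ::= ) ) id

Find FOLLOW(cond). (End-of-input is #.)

{ #, ), *, [, ], id }

In param ::= cond id cond: add FIRST(id cond) = { id }.
In param ::= cond id cond: cond is at the end, add FOLLOW(param) = { #, ), *, [, ], id }.
In factor ::= param cond cond: add FIRST(cond)\{''} = { ), *, [, ], id }.
  Since cond is nullable, also add FOLLOW(factor) = { #, ), *, [, ], id }.
In factor ::= param cond cond: cond is at the end, add FOLLOW(factor) = { #, ), *, [, ], id }.
In rest ::= cond ): add FIRST()) = { ) }.
In rest ::= cond *: add FIRST(*) = { * }.
Union: FOLLOW(cond) = { #, ), *, [, ], id }.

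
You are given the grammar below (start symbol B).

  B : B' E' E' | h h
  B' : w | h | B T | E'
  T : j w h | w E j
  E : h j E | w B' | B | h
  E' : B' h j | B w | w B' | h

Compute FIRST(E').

{ h, w }

From E' : B' h j: add FIRST(B') = { h, w }.
From E' : B w: add FIRST(B) = { h, w }.
E' : w B' contributes {w}.
E' : h contributes {h}.
Union: FIRST(E') = { h, w }.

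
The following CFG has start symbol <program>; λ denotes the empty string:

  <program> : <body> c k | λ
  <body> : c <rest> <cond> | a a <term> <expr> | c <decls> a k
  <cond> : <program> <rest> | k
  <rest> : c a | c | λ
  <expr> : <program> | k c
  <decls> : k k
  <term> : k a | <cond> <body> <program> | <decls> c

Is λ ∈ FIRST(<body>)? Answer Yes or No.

No

Nullable nonterminals: <cond>, <expr>, <program>, <rest>.
No production of <body> has an RHS whose symbols are all nullable, so <body> is not nullable.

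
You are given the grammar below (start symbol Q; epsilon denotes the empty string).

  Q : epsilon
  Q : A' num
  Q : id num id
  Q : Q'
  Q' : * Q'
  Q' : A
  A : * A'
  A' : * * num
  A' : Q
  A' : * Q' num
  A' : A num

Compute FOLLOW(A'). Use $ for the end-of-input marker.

In Q : A' num: add FIRST(num) = { num }.
In A : * A': A' is at the end, add FOLLOW(A) = { $, num }.
Union: FOLLOW(A') = { $, num }.

{ $, num }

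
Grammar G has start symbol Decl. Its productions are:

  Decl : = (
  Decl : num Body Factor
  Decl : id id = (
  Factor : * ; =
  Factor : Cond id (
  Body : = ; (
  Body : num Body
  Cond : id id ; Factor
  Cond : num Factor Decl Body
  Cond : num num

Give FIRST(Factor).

{ *, id, num }

Factor : * ; = contributes {*}.
From Factor : Cond id (: add FIRST(Cond) = { id, num }.
Union: FIRST(Factor) = { *, id, num }.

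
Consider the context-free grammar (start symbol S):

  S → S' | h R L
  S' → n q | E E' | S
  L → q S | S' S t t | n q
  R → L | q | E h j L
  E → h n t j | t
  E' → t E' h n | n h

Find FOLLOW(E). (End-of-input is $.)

In S' → E E': add FIRST(E') = { n, t }.
In R → E h j L: add FIRST(h j L) = { h }.
Union: FOLLOW(E) = { h, n, t }.

{ h, n, t }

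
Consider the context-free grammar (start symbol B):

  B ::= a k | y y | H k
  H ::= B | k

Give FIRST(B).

{ a, k, y }

B ::= a k contributes {a}.
B ::= y y contributes {y}.
From B ::= H k: add FIRST(H) = { a, k, y }.
Union: FIRST(B) = { a, k, y }.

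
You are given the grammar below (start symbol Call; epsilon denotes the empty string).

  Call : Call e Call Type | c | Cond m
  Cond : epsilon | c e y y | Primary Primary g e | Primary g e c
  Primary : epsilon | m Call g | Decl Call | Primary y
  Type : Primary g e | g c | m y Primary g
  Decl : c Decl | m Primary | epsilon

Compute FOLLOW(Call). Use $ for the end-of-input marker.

{ $, c, e, g, m, y }

Call is the start symbol, so $ ∈ FOLLOW(Call).
In Call : Call e Call Type: add FIRST(e Call Type) = { e }.
In Call : Call e Call Type: add FIRST(Type) = { c, g, m, y }.
In Primary : m Call g: add FIRST(g) = { g }.
In Primary : Decl Call: Call is at the end, add FOLLOW(Primary) = { c, g, m, y }.
Union: FOLLOW(Call) = { $, c, e, g, m, y }.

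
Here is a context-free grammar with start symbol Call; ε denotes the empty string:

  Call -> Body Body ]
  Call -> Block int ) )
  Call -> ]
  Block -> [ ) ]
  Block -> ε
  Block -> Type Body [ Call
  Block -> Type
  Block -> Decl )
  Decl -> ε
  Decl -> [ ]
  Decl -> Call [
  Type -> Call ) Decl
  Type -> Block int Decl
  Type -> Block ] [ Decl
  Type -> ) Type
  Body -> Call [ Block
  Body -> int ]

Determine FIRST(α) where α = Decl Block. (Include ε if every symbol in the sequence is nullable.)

Add FIRST(Decl)\{ε} = { ), [, ], int }; Decl is nullable, continue.
Add FIRST(Block)\{ε} = { ), [, ], int }; Block is nullable, continue.
Every symbol is nullable, so include ε.

{ ), [, ], int, ε }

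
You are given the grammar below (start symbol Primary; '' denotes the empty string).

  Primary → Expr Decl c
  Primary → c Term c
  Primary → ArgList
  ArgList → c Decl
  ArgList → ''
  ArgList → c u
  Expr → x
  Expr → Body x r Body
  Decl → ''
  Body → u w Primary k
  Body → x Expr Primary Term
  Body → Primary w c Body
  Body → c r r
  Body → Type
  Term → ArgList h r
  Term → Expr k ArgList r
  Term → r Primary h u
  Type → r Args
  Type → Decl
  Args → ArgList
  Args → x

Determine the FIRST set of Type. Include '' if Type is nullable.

{ r, '' }

Type → r Args contributes {r}.
From Type → Decl: add FIRST(Decl) = { '' } (including '' since Decl is nullable).
Union: FIRST(Type) = { r, '' }.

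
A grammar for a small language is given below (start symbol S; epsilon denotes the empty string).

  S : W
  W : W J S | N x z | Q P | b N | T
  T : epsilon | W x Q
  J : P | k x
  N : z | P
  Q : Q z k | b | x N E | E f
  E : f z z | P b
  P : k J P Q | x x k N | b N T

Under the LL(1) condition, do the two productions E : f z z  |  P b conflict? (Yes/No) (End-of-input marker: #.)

FIRST(f z z) = { f } and FIRST(P b) = { b, k, x }.
The FIRST sets are disjoint and neither alternative is nullable — no conflict.

No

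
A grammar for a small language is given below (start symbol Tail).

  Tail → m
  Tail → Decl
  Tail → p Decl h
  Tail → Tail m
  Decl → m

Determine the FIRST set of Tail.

{ m, p }

Tail → m contributes {m}.
From Tail → Decl: add FIRST(Decl) = { m }.
Tail → p Decl h contributes {p}.
From Tail → Tail m: add FIRST(Tail) = { m, p }.
Union: FIRST(Tail) = { m, p }.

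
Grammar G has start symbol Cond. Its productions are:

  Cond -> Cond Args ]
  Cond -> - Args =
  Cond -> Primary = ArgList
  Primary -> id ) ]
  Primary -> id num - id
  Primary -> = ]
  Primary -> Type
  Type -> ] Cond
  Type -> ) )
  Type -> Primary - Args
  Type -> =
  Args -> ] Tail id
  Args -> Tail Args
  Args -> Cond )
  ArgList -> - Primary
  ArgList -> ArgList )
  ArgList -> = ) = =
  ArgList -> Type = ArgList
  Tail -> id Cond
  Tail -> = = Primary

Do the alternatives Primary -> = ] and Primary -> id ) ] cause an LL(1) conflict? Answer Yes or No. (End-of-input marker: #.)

FIRST(= ]) = { = } and FIRST(id ) ]) = { id }.
The FIRST sets are disjoint and neither alternative is nullable — no conflict.

No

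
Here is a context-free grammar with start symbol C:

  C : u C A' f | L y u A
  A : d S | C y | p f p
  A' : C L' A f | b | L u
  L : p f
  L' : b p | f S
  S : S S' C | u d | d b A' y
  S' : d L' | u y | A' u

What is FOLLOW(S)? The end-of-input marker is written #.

In A : d S: S is at the end, add FOLLOW(A) = { #, b, d, f, p, u, y }.
In L' : f S: S is at the end, add FOLLOW(L') = { d, p, u }.
In S : S S' C: add FIRST(S' C) = { b, d, p, u }.
Union: FOLLOW(S) = { #, b, d, f, p, u, y }.

{ #, b, d, f, p, u, y }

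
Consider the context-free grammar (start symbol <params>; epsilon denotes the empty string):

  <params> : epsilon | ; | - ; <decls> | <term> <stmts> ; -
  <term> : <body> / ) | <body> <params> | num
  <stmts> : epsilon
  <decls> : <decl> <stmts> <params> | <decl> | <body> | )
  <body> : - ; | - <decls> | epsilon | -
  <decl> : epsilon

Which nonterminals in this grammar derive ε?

Directly nullable (have an epsilon-production): <params>, <stmts>, <body>, <decl>.
<term> : <body> <params> with every symbol nullable, so <term> is nullable.
<decls> : <decl> <stmts> <params> with every symbol nullable, so <decls> is nullable.

{ <body>, <decl>, <decls>, <params>, <stmts>, <term> }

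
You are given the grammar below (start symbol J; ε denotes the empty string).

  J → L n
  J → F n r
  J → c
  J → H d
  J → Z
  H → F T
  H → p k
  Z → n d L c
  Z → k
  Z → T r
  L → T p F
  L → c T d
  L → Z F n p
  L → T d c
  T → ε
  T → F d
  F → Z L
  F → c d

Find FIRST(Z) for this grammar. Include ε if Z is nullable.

Z → n d L c contributes {n}.
Z → k contributes {k}.
From Z → T r: T nullable, take FIRST(T) ∪ {r} = { c, k, n, r }.
Union: FIRST(Z) = { c, k, n, r }.

{ c, k, n, r }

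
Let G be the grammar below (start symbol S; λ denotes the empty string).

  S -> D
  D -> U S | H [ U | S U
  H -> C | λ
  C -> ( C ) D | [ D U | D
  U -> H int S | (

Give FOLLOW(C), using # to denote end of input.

In H -> C: C is at the end, add FOLLOW(H) = { [, int }.
In C -> ( C ) D: add FIRST() D) = { ) }.
Union: FOLLOW(C) = { ), [, int }.

{ ), [, int }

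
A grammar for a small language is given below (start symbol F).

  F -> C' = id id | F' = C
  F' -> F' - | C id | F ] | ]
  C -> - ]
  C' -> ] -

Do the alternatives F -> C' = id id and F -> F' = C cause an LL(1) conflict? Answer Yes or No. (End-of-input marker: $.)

Yes

FIRST(C' = id id) = { ] } and FIRST(F' = C) = { -, ] }.
Both contain ], so the two alternatives are not disjoint — LL(1) conflict.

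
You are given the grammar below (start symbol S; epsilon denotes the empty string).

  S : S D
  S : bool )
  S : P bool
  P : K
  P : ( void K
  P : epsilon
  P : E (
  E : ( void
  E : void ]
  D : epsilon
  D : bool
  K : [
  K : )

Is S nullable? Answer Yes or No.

No

Nullable nonterminals: D, P.
No production of S has an RHS whose symbols are all nullable, so S is not nullable.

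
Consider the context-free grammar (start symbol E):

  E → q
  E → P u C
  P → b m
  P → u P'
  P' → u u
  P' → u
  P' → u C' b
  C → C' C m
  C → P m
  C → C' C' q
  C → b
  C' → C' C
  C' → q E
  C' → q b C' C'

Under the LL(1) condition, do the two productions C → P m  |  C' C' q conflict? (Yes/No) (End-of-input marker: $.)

FIRST(P m) = { b, u } and FIRST(C' C' q) = { q }.
The FIRST sets are disjoint and neither alternative is nullable — no conflict.

No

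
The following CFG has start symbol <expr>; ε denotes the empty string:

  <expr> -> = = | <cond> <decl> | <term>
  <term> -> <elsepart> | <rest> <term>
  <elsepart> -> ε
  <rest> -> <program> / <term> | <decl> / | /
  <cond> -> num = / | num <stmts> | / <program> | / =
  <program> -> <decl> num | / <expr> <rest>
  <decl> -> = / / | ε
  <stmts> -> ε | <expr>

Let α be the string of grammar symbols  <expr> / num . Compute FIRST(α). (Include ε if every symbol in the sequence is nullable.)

{ /, =, num }

Add FIRST(<expr>)\{ε} = { /, =, num }; <expr> is nullable, continue.
/ is a terminal; add {/} and stop.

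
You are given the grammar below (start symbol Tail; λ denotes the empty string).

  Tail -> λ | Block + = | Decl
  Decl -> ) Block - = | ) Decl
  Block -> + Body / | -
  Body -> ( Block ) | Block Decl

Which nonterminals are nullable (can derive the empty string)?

{ Tail }

Directly nullable (have an λ-production): Tail.
No other nonterminal has a production whose RHS symbols are all nullable.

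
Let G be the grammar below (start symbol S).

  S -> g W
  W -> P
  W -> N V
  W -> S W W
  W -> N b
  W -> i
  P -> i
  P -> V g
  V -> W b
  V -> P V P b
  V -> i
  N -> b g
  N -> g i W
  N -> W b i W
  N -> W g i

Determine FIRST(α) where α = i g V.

{ i }

i is a terminal; add {i} and stop.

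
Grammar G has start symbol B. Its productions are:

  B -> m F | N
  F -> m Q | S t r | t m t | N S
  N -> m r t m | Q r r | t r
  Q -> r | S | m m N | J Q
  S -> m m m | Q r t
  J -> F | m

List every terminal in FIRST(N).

N -> m r t m contributes {m}.
From N -> Q r r: add FIRST(Q) = { m, r, t }.
N -> t r contributes {t}.
Union: FIRST(N) = { m, r, t }.

{ m, r, t }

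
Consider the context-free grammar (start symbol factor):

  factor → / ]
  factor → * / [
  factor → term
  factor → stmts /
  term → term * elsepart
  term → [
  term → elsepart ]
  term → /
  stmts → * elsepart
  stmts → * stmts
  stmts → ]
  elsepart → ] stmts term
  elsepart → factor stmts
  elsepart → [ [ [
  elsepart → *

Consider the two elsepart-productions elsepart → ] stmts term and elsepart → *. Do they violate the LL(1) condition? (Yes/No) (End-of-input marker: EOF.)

No

FIRST(] stmts term) = { ] } and FIRST(*) = { * }.
The FIRST sets are disjoint and neither alternative is nullable — no conflict.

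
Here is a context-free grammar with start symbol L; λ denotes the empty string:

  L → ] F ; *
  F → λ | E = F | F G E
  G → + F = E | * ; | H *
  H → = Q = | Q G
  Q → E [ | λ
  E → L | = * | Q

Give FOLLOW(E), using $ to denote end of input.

{ *, +, ;, =, [, ] }

In F → E = F: add FIRST(= F) = { = }.
In F → F G E: E is at the end, add FOLLOW(F) = { *, +, ;, =, [, ] }.
In G → + F = E: E is at the end, add FOLLOW(G) = { *, +, ;, =, [, ] }.
In Q → E [: add FIRST([) = { [ }.
Union: FOLLOW(E) = { *, +, ;, =, [, ] }.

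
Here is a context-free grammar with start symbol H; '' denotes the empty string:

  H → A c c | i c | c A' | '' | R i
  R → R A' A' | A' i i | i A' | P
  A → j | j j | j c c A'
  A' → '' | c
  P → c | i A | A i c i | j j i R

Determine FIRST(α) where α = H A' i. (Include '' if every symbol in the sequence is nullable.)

Add FIRST(H)\{''} = { c, i, j }; H is nullable, continue.
Add FIRST(A')\{''} = { c }; A' is nullable, continue.
i is a terminal; add {i} and stop.

{ c, i, j }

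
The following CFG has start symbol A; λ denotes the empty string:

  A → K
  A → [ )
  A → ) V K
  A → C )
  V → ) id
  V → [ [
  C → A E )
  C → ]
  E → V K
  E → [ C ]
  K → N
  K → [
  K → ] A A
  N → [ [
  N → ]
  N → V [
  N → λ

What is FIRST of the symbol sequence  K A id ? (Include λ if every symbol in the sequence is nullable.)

Add FIRST(K)\{λ} = { ), [, ] }; K is nullable, continue.
Add FIRST(A)\{λ} = { ), [, ] }; A is nullable, continue.
id is a terminal; add {id} and stop.

{ ), [, ], id }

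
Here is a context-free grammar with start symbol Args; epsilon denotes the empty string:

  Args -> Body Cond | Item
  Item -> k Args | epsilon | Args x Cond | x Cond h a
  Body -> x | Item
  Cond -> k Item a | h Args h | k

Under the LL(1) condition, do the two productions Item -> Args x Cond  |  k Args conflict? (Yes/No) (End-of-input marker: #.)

FIRST(Args x Cond) = { h, k, x } and FIRST(k Args) = { k }.
Both contain k, so the two alternatives are not disjoint — LL(1) conflict.

Yes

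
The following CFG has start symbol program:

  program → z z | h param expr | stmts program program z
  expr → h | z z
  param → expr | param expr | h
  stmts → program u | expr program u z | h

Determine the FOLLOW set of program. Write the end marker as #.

program is the start symbol, so # ∈ FOLLOW(program).
In program → stmts program program z: add FIRST(program z) = { h, z }.
In program → stmts program program z: add FIRST(z) = { z }.
In stmts → program u: add FIRST(u) = { u }.
In stmts → expr program u z: add FIRST(u z) = { u }.
Union: FOLLOW(program) = { #, h, u, z }.

{ #, h, u, z }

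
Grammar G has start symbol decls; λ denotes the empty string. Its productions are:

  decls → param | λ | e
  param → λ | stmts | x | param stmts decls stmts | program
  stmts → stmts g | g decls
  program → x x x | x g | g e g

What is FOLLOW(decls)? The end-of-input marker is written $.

decls is the start symbol, so $ ∈ FOLLOW(decls).
In param → param stmts decls stmts: add FIRST(stmts) = { g }.
In stmts → g decls: decls is at the end, add FOLLOW(stmts) = { $, e, g, x }.
Union: FOLLOW(decls) = { $, e, g, x }.

{ $, e, g, x }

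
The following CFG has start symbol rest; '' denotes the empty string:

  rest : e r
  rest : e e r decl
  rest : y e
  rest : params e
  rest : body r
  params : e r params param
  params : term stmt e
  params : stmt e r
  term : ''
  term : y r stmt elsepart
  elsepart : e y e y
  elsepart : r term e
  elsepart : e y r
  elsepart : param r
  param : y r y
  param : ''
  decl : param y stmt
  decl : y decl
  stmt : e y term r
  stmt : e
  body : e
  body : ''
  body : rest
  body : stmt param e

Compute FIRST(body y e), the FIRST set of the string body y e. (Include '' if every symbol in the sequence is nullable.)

{ e, r, y }

Add FIRST(body)\{''} = { e, r, y }; body is nullable, continue.
y is a terminal; add {y} and stop.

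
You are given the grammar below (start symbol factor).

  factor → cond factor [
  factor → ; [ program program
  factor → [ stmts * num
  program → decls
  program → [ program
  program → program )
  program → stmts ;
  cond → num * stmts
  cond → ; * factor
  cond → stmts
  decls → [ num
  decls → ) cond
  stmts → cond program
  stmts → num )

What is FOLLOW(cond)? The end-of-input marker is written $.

{ $, ), *, ;, [, num }

In factor → cond factor [: add FIRST(factor [) = { ;, [, num }.
In decls → ) cond: cond is at the end, add FOLLOW(decls) = { $, ), *, ;, [, num }.
In stmts → cond program: add FIRST(program) = { ), ;, [, num }.
Union: FOLLOW(cond) = { $, ), *, ;, [, num }.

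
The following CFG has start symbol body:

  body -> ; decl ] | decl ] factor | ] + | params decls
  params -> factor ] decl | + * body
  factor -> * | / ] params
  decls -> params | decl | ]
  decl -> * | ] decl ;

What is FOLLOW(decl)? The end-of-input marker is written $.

In body -> ; decl ]: add FIRST(]) = { ] }.
In body -> decl ] factor: add FIRST(] factor) = { ] }.
In params -> factor ] decl: decl is at the end, add FOLLOW(params) = { $, *, +, /, ] }.
In decls -> decl: decl is at the end, add FOLLOW(decls) = { $, *, +, /, ] }.
In decl -> ] decl ;: add FIRST(;) = { ; }.
Union: FOLLOW(decl) = { $, *, +, /, ;, ] }.

{ $, *, +, /, ;, ] }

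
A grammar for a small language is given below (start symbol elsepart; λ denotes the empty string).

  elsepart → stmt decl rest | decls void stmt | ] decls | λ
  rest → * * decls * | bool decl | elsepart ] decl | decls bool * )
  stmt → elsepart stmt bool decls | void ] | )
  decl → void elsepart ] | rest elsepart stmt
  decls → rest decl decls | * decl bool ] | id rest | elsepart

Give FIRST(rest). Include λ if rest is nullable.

{ ), *, ], bool, id, void }

rest → * * decls * contributes {*}.
rest → bool decl contributes {bool}.
From rest → elsepart ] decl: elsepart nullable, take FIRST(elsepart) ∪ {]} = { ), *, ], bool, id, void }.
From rest → decls bool * ): decls nullable, take FIRST(decls) ∪ {bool} = { ), *, ], bool, id, void }.
Union: FIRST(rest) = { ), *, ], bool, id, void }.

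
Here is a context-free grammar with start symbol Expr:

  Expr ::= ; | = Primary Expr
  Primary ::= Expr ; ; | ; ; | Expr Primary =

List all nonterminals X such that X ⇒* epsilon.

No nonterminal has an empty production or an RHS whose symbols are all nullable.

{ } (none)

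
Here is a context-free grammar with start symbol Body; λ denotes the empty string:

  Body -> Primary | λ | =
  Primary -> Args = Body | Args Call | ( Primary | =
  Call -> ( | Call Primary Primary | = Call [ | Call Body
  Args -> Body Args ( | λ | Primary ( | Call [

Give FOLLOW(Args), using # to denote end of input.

In Primary -> Args = Body: add FIRST(= Body) = { = }.
In Primary -> Args Call: add FIRST(Call) = { (, = }.
In Args -> Body Args (: add FIRST(() = { ( }.
Union: FOLLOW(Args) = { (, = }.

{ (, = }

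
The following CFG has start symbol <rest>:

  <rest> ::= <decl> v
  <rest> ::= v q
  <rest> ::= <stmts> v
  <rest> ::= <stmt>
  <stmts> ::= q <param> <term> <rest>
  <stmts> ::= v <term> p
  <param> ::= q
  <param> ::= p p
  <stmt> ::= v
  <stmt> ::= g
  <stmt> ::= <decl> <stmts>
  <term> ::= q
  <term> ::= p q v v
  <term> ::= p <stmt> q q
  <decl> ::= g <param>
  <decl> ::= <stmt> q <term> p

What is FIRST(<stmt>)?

{ g, v }

<stmt> ::= v contributes {v}.
<stmt> ::= g contributes {g}.
From <stmt> ::= <decl> <stmts>: add FIRST(<decl>) = { g, v }.
Union: FIRST(<stmt>) = { g, v }.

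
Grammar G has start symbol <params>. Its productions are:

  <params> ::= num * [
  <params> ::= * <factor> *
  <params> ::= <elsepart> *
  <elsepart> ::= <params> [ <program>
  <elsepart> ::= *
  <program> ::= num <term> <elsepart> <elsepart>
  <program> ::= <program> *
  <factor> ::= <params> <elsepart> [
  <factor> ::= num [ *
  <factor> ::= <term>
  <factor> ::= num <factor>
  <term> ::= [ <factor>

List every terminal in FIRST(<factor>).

From <factor> ::= <params> <elsepart> [: add FIRST(<params>) = { *, num }.
<factor> ::= num [ * contributes {num}.
From <factor> ::= <term>: add FIRST(<term>) = { [ }.
<factor> ::= num <factor> contributes {num}.
Union: FIRST(<factor>) = { *, [, num }.

{ *, [, num }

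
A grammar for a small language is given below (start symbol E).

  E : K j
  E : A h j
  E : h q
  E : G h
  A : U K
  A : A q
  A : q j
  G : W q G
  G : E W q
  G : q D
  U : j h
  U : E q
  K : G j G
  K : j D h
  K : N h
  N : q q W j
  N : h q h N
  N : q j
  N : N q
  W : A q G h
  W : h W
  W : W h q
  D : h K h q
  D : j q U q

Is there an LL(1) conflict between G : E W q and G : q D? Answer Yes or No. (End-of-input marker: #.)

Yes

FIRST(E W q) = { h, j, q } and FIRST(q D) = { q }.
Both contain q, so the two alternatives are not disjoint — LL(1) conflict.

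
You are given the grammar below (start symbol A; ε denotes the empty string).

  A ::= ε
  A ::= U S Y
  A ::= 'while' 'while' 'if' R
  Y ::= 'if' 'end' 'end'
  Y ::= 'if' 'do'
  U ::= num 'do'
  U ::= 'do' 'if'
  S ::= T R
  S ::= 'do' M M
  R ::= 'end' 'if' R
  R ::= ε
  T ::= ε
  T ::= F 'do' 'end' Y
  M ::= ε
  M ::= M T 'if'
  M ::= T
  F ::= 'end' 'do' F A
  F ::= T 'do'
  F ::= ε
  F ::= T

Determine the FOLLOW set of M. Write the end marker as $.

In S ::= 'do' M M: add FIRST(M)\{ε} = { 'do', 'end', 'if' }.
  Since M is nullable, also add FOLLOW(S) = { 'if' }.
In S ::= 'do' M M: M is at the end, add FOLLOW(S) = { 'if' }.
In M ::= M T 'if': add FIRST(T 'if') = { 'do', 'end', 'if' }.
Union: FOLLOW(M) = { 'do', 'end', 'if' }.

{ 'do', 'end', 'if' }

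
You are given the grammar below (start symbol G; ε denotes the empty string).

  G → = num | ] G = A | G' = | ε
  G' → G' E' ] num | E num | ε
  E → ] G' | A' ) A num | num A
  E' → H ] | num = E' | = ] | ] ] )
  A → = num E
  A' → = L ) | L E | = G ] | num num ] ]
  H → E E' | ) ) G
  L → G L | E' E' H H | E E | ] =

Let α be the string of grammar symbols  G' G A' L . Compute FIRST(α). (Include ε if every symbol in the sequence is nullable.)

{ ), =, ], num }

Add FIRST(G')\{ε} = { ), =, ], num }; G' is nullable, continue.
Add FIRST(G)\{ε} = { ), =, ], num }; G is nullable, continue.
Add FIRST(A') = { ), =, ], num }; A' is not nullable, stop.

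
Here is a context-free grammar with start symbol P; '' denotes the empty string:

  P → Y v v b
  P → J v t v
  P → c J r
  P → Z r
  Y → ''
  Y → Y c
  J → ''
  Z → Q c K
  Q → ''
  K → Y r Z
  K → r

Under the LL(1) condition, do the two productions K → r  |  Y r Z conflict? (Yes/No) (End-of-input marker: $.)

Yes

FIRST(r) = { r } and FIRST(Y r Z) = { c, r }.
Both contain r, so the two alternatives are not disjoint — LL(1) conflict.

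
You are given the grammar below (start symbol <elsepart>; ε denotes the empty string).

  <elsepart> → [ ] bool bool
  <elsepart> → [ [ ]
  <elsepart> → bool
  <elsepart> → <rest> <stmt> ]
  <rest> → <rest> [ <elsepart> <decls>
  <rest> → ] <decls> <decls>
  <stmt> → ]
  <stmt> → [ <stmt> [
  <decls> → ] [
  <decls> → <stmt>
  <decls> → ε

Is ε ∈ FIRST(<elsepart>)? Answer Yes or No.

Nullable nonterminals: <decls>.
No production of <elsepart> has an RHS whose symbols are all nullable, so <elsepart> is not nullable.

No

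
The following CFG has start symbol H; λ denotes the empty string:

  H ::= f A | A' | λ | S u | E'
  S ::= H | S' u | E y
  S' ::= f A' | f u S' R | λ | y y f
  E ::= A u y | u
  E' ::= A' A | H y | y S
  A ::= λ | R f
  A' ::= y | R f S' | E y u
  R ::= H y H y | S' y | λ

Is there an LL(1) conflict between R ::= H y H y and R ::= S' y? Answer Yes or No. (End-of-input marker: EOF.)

Yes

FIRST(H y H y) = { f, u, y } and FIRST(S' y) = { f, y }.
Both contain f, so the two alternatives are not disjoint — LL(1) conflict.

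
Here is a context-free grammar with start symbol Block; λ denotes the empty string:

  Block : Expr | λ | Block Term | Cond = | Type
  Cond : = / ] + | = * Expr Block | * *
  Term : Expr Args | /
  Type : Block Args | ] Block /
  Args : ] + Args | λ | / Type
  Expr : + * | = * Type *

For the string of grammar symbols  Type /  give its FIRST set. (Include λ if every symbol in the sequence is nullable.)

Add FIRST(Type)\{λ} = { *, +, /, =, ] }; Type is nullable, continue.
/ is a terminal; add {/} and stop.

{ *, +, /, =, ] }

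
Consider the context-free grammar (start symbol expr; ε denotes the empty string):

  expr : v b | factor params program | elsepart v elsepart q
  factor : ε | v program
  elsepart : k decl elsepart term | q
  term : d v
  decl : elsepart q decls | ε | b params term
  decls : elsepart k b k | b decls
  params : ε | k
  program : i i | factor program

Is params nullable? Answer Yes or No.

Yes

params has an ε-production, so params ⇒ ε.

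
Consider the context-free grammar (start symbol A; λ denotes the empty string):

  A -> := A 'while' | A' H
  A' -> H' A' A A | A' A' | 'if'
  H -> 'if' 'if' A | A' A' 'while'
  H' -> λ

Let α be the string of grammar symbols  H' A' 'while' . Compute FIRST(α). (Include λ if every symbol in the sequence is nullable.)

{ 'if' }

Add FIRST(H')\{λ} = {  }; H' is nullable, continue.
Add FIRST(A') = { 'if' }; A' is not nullable, stop.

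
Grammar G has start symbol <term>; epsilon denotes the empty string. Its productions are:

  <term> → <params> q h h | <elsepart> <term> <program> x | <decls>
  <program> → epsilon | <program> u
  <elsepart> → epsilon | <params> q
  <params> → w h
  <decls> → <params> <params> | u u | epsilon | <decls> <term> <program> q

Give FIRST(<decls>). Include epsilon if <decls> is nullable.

From <decls> → <params> <params>: add FIRST(<params>) = { w }.
<decls> → u u contributes {u}.
<decls> → epsilon contributes epsilon.
From <decls> → <decls> <term> <program> q: <decls>, <term>, <program> nullable, take FIRST(<decls>) ∪ FIRST(<term>) ∪ FIRST(<program>) ∪ {q} = { q, u, w, x }.
Union: FIRST(<decls>) = { q, u, w, x, epsilon }.

{ q, u, w, x, epsilon }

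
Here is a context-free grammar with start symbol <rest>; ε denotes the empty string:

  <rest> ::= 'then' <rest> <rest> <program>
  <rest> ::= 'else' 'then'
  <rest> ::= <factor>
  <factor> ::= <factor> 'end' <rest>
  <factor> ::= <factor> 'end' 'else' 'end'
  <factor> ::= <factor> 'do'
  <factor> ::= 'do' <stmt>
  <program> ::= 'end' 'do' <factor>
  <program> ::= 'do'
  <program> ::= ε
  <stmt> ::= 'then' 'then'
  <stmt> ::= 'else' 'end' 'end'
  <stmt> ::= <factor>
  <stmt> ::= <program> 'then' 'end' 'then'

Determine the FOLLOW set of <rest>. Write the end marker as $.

<rest> is the start symbol, so $ ∈ FOLLOW(<rest>).
In <rest> ::= 'then' <rest> <rest> <program>: add FIRST(<rest> <program>) = { 'do', 'else', 'then' }.
In <rest> ::= 'then' <rest> <rest> <program>: add FIRST(<program>)\{ε} = { 'do', 'end' }.
  Since <program> is nullable, also add FOLLOW(<rest>) = { $, 'do', 'else', 'end', 'then' }.
In <factor> ::= <factor> 'end' <rest>: <rest> is at the end, add FOLLOW(<factor>) = { $, 'do', 'else', 'end', 'then' }.
Union: FOLLOW(<rest>) = { $, 'do', 'else', 'end', 'then' }.

{ $, 'do', 'else', 'end', 'then' }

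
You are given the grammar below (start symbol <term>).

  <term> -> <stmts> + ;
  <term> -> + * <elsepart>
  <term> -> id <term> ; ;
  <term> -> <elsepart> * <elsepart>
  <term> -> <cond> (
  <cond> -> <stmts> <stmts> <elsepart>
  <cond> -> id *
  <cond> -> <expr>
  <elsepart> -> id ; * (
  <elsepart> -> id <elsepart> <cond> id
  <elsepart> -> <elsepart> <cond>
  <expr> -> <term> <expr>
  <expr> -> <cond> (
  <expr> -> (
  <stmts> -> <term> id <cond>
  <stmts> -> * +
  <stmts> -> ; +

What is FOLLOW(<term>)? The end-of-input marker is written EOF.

<term> is the start symbol, so EOF ∈ FOLLOW(<term>).
In <term> -> id <term> ; ;: add FIRST(; ;) = { ; }.
In <expr> -> <term> <expr>: add FIRST(<expr>) = { (, *, +, ;, id }.
In <stmts> -> <term> id <cond>: add FIRST(id <cond>) = { id }.
Union: FOLLOW(<term>) = { EOF, (, *, +, ;, id }.

{ EOF, (, *, +, ;, id }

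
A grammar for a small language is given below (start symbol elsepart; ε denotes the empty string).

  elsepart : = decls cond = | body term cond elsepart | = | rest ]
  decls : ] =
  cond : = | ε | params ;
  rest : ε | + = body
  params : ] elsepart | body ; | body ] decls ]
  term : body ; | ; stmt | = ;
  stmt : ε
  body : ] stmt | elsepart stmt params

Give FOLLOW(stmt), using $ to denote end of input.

In term : ; stmt: stmt is at the end, add FOLLOW(term) = { +, =, ] }.
In body : ] stmt: stmt is at the end, add FOLLOW(body) = { +, ;, =, ] }.
In body : elsepart stmt params: add FIRST(params) = { +, =, ] }.
Union: FOLLOW(stmt) = { +, ;, =, ] }.

{ +, ;, =, ] }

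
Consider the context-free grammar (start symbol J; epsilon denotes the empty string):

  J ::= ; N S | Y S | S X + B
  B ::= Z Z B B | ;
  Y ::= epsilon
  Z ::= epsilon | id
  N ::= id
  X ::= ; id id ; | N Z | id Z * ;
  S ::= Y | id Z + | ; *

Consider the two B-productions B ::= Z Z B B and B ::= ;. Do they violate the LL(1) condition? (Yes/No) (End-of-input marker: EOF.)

FIRST(Z Z B B) = { ;, id } and FIRST(;) = { ; }.
Both contain ;, so the two alternatives are not disjoint — LL(1) conflict.

Yes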